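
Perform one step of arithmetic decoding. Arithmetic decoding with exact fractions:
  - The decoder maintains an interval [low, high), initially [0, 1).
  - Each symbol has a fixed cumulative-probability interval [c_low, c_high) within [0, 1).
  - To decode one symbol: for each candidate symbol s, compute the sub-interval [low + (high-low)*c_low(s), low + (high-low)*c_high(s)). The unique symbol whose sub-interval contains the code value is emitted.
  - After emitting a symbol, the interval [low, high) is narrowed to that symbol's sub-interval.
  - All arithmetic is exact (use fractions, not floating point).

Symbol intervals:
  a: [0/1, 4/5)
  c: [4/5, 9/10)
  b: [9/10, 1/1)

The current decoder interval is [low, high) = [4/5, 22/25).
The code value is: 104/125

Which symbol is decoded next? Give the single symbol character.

Answer: a

Derivation:
Interval width = high − low = 22/25 − 4/5 = 2/25
Scaled code = (code − low) / width = (104/125 − 4/5) / 2/25 = 2/5
  a: [0/1, 4/5) ← scaled code falls here ✓
  c: [4/5, 9/10) 
  b: [9/10, 1/1) 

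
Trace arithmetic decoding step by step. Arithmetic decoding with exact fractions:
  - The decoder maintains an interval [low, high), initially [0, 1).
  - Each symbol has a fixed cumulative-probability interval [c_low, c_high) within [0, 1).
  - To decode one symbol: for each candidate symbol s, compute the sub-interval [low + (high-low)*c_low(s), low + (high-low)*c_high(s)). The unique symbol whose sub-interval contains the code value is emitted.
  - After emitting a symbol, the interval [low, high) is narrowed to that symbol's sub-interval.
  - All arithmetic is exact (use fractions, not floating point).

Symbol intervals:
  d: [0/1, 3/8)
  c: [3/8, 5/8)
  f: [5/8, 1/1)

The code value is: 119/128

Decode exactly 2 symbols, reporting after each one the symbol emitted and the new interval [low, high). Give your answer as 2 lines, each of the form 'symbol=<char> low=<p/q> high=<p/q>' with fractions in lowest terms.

Step 1: interval [0/1, 1/1), width = 1/1 - 0/1 = 1/1
  'd': [0/1 + 1/1*0/1, 0/1 + 1/1*3/8) = [0/1, 3/8)
  'c': [0/1 + 1/1*3/8, 0/1 + 1/1*5/8) = [3/8, 5/8)
  'f': [0/1 + 1/1*5/8, 0/1 + 1/1*1/1) = [5/8, 1/1) <- contains code 119/128
  emit 'f', narrow to [5/8, 1/1)
Step 2: interval [5/8, 1/1), width = 1/1 - 5/8 = 3/8
  'd': [5/8 + 3/8*0/1, 5/8 + 3/8*3/8) = [5/8, 49/64)
  'c': [5/8 + 3/8*3/8, 5/8 + 3/8*5/8) = [49/64, 55/64)
  'f': [5/8 + 3/8*5/8, 5/8 + 3/8*1/1) = [55/64, 1/1) <- contains code 119/128
  emit 'f', narrow to [55/64, 1/1)

Answer: symbol=f low=5/8 high=1/1
symbol=f low=55/64 high=1/1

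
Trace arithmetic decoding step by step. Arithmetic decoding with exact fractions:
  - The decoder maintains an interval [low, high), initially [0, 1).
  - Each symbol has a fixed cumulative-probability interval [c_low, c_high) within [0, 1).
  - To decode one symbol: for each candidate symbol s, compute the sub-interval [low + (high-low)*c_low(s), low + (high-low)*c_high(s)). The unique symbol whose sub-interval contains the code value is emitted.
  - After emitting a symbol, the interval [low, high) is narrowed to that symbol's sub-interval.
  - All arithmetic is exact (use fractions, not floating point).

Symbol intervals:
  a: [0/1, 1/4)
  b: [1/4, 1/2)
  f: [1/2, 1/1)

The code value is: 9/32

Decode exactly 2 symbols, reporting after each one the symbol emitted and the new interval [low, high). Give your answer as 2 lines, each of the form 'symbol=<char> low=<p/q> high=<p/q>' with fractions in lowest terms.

Step 1: interval [0/1, 1/1), width = 1/1 - 0/1 = 1/1
  'a': [0/1 + 1/1*0/1, 0/1 + 1/1*1/4) = [0/1, 1/4)
  'b': [0/1 + 1/1*1/4, 0/1 + 1/1*1/2) = [1/4, 1/2) <- contains code 9/32
  'f': [0/1 + 1/1*1/2, 0/1 + 1/1*1/1) = [1/2, 1/1)
  emit 'b', narrow to [1/4, 1/2)
Step 2: interval [1/4, 1/2), width = 1/2 - 1/4 = 1/4
  'a': [1/4 + 1/4*0/1, 1/4 + 1/4*1/4) = [1/4, 5/16) <- contains code 9/32
  'b': [1/4 + 1/4*1/4, 1/4 + 1/4*1/2) = [5/16, 3/8)
  'f': [1/4 + 1/4*1/2, 1/4 + 1/4*1/1) = [3/8, 1/2)
  emit 'a', narrow to [1/4, 5/16)

Answer: symbol=b low=1/4 high=1/2
symbol=a low=1/4 high=5/16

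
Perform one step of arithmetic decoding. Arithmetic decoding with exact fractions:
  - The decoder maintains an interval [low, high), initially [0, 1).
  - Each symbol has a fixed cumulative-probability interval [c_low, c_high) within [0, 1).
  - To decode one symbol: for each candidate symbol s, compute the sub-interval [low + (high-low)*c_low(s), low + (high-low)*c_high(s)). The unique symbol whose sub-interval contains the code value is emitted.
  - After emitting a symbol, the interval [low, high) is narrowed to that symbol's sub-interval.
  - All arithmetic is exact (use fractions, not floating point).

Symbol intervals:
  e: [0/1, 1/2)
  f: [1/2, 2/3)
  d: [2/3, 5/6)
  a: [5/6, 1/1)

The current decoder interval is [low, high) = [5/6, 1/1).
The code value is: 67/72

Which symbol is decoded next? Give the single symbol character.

Answer: f

Derivation:
Interval width = high − low = 1/1 − 5/6 = 1/6
Scaled code = (code − low) / width = (67/72 − 5/6) / 1/6 = 7/12
  e: [0/1, 1/2) 
  f: [1/2, 2/3) ← scaled code falls here ✓
  d: [2/3, 5/6) 
  a: [5/6, 1/1) 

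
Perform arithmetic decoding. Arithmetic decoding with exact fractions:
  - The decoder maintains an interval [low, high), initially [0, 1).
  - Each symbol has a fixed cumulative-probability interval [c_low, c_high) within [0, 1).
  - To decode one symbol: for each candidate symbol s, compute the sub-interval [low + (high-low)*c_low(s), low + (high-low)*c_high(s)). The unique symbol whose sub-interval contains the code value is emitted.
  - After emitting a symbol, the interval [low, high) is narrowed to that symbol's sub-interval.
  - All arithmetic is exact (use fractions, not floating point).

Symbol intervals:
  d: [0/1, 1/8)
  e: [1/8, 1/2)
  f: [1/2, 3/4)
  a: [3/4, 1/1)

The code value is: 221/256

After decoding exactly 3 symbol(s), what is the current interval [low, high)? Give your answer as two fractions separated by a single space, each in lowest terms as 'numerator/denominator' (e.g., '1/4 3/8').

Step 1: interval [0/1, 1/1), width = 1/1 - 0/1 = 1/1
  'd': [0/1 + 1/1*0/1, 0/1 + 1/1*1/8) = [0/1, 1/8)
  'e': [0/1 + 1/1*1/8, 0/1 + 1/1*1/2) = [1/8, 1/2)
  'f': [0/1 + 1/1*1/2, 0/1 + 1/1*3/4) = [1/2, 3/4)
  'a': [0/1 + 1/1*3/4, 0/1 + 1/1*1/1) = [3/4, 1/1) <- contains code 221/256
  emit 'a', narrow to [3/4, 1/1)
Step 2: interval [3/4, 1/1), width = 1/1 - 3/4 = 1/4
  'd': [3/4 + 1/4*0/1, 3/4 + 1/4*1/8) = [3/4, 25/32)
  'e': [3/4 + 1/4*1/8, 3/4 + 1/4*1/2) = [25/32, 7/8) <- contains code 221/256
  'f': [3/4 + 1/4*1/2, 3/4 + 1/4*3/4) = [7/8, 15/16)
  'a': [3/4 + 1/4*3/4, 3/4 + 1/4*1/1) = [15/16, 1/1)
  emit 'e', narrow to [25/32, 7/8)
Step 3: interval [25/32, 7/8), width = 7/8 - 25/32 = 3/32
  'd': [25/32 + 3/32*0/1, 25/32 + 3/32*1/8) = [25/32, 203/256)
  'e': [25/32 + 3/32*1/8, 25/32 + 3/32*1/2) = [203/256, 53/64)
  'f': [25/32 + 3/32*1/2, 25/32 + 3/32*3/4) = [53/64, 109/128)
  'a': [25/32 + 3/32*3/4, 25/32 + 3/32*1/1) = [109/128, 7/8) <- contains code 221/256
  emit 'a', narrow to [109/128, 7/8)

Answer: 109/128 7/8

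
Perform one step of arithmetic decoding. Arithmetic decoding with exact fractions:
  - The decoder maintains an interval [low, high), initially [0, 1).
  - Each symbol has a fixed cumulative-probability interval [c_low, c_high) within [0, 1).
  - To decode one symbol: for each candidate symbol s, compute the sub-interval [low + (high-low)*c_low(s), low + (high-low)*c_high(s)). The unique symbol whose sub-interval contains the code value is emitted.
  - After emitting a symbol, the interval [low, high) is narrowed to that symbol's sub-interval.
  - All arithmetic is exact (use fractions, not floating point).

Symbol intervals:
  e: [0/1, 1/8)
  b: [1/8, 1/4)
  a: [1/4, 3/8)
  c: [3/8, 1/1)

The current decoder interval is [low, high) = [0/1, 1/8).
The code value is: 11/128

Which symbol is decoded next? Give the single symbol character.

Answer: c

Derivation:
Interval width = high − low = 1/8 − 0/1 = 1/8
Scaled code = (code − low) / width = (11/128 − 0/1) / 1/8 = 11/16
  e: [0/1, 1/8) 
  b: [1/8, 1/4) 
  a: [1/4, 3/8) 
  c: [3/8, 1/1) ← scaled code falls here ✓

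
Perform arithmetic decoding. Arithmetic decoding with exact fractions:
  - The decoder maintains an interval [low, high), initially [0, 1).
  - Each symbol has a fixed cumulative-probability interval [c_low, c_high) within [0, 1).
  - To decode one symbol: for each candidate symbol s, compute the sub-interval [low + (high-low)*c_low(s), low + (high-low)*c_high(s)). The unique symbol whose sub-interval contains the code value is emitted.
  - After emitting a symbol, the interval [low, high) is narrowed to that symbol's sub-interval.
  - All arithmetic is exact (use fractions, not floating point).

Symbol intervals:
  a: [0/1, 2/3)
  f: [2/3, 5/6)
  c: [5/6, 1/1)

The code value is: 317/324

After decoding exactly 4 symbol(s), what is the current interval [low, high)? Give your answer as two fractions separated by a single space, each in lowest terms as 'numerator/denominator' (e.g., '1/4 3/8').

Answer: 35/36 319/324

Derivation:
Step 1: interval [0/1, 1/1), width = 1/1 - 0/1 = 1/1
  'a': [0/1 + 1/1*0/1, 0/1 + 1/1*2/3) = [0/1, 2/3)
  'f': [0/1 + 1/1*2/3, 0/1 + 1/1*5/6) = [2/3, 5/6)
  'c': [0/1 + 1/1*5/6, 0/1 + 1/1*1/1) = [5/6, 1/1) <- contains code 317/324
  emit 'c', narrow to [5/6, 1/1)
Step 2: interval [5/6, 1/1), width = 1/1 - 5/6 = 1/6
  'a': [5/6 + 1/6*0/1, 5/6 + 1/6*2/3) = [5/6, 17/18)
  'f': [5/6 + 1/6*2/3, 5/6 + 1/6*5/6) = [17/18, 35/36)
  'c': [5/6 + 1/6*5/6, 5/6 + 1/6*1/1) = [35/36, 1/1) <- contains code 317/324
  emit 'c', narrow to [35/36, 1/1)
Step 3: interval [35/36, 1/1), width = 1/1 - 35/36 = 1/36
  'a': [35/36 + 1/36*0/1, 35/36 + 1/36*2/3) = [35/36, 107/108) <- contains code 317/324
  'f': [35/36 + 1/36*2/3, 35/36 + 1/36*5/6) = [107/108, 215/216)
  'c': [35/36 + 1/36*5/6, 35/36 + 1/36*1/1) = [215/216, 1/1)
  emit 'a', narrow to [35/36, 107/108)
Step 4: interval [35/36, 107/108), width = 107/108 - 35/36 = 1/54
  'a': [35/36 + 1/54*0/1, 35/36 + 1/54*2/3) = [35/36, 319/324) <- contains code 317/324
  'f': [35/36 + 1/54*2/3, 35/36 + 1/54*5/6) = [319/324, 80/81)
  'c': [35/36 + 1/54*5/6, 35/36 + 1/54*1/1) = [80/81, 107/108)
  emit 'a', narrow to [35/36, 319/324)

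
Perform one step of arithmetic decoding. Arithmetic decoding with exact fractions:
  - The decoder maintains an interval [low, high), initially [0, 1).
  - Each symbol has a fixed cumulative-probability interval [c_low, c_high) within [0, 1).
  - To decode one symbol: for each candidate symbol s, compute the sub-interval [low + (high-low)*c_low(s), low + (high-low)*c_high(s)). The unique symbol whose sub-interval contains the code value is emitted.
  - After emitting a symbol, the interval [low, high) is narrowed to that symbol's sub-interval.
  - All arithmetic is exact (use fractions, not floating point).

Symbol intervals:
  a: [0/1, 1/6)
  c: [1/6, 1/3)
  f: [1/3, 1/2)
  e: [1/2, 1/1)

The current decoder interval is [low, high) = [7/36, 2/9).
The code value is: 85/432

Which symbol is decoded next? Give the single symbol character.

Answer: a

Derivation:
Interval width = high − low = 2/9 − 7/36 = 1/36
Scaled code = (code − low) / width = (85/432 − 7/36) / 1/36 = 1/12
  a: [0/1, 1/6) ← scaled code falls here ✓
  c: [1/6, 1/3) 
  f: [1/3, 1/2) 
  e: [1/2, 1/1) 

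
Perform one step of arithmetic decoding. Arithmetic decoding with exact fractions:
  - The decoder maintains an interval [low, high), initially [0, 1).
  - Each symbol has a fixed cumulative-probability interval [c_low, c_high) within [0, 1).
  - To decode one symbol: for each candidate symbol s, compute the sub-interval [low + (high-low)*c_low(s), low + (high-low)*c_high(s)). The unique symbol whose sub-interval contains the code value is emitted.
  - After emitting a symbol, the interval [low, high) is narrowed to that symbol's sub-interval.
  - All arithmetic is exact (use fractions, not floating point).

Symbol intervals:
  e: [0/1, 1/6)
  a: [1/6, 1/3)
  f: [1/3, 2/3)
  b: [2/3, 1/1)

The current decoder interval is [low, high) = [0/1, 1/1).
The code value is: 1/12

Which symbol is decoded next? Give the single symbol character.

Answer: e

Derivation:
Interval width = high − low = 1/1 − 0/1 = 1/1
Scaled code = (code − low) / width = (1/12 − 0/1) / 1/1 = 1/12
  e: [0/1, 1/6) ← scaled code falls here ✓
  a: [1/6, 1/3) 
  f: [1/3, 2/3) 
  b: [2/3, 1/1) 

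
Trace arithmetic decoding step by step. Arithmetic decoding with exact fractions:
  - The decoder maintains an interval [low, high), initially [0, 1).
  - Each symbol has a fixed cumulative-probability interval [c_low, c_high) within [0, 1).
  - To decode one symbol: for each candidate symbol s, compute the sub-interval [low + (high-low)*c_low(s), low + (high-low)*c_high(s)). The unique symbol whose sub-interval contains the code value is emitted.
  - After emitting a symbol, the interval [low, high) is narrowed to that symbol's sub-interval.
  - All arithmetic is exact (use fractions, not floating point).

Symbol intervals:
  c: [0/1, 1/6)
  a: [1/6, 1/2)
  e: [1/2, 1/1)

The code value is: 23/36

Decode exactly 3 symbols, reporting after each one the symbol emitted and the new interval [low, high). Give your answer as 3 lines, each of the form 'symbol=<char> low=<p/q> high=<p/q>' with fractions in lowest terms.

Step 1: interval [0/1, 1/1), width = 1/1 - 0/1 = 1/1
  'c': [0/1 + 1/1*0/1, 0/1 + 1/1*1/6) = [0/1, 1/6)
  'a': [0/1 + 1/1*1/6, 0/1 + 1/1*1/2) = [1/6, 1/2)
  'e': [0/1 + 1/1*1/2, 0/1 + 1/1*1/1) = [1/2, 1/1) <- contains code 23/36
  emit 'e', narrow to [1/2, 1/1)
Step 2: interval [1/2, 1/1), width = 1/1 - 1/2 = 1/2
  'c': [1/2 + 1/2*0/1, 1/2 + 1/2*1/6) = [1/2, 7/12)
  'a': [1/2 + 1/2*1/6, 1/2 + 1/2*1/2) = [7/12, 3/4) <- contains code 23/36
  'e': [1/2 + 1/2*1/2, 1/2 + 1/2*1/1) = [3/4, 1/1)
  emit 'a', narrow to [7/12, 3/4)
Step 3: interval [7/12, 3/4), width = 3/4 - 7/12 = 1/6
  'c': [7/12 + 1/6*0/1, 7/12 + 1/6*1/6) = [7/12, 11/18)
  'a': [7/12 + 1/6*1/6, 7/12 + 1/6*1/2) = [11/18, 2/3) <- contains code 23/36
  'e': [7/12 + 1/6*1/2, 7/12 + 1/6*1/1) = [2/3, 3/4)
  emit 'a', narrow to [11/18, 2/3)

Answer: symbol=e low=1/2 high=1/1
symbol=a low=7/12 high=3/4
symbol=a low=11/18 high=2/3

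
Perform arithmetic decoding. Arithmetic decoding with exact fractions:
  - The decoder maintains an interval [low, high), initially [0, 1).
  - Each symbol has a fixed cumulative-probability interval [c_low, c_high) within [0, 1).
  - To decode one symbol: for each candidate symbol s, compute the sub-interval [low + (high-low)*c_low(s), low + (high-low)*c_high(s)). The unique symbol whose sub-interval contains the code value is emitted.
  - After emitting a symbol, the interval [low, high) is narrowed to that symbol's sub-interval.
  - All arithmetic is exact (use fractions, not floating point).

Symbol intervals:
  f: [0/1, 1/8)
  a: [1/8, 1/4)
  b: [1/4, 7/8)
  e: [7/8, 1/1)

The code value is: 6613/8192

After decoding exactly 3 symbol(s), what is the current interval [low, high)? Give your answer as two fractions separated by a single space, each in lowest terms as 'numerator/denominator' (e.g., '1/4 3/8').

Step 1: interval [0/1, 1/1), width = 1/1 - 0/1 = 1/1
  'f': [0/1 + 1/1*0/1, 0/1 + 1/1*1/8) = [0/1, 1/8)
  'a': [0/1 + 1/1*1/8, 0/1 + 1/1*1/4) = [1/8, 1/4)
  'b': [0/1 + 1/1*1/4, 0/1 + 1/1*7/8) = [1/4, 7/8) <- contains code 6613/8192
  'e': [0/1 + 1/1*7/8, 0/1 + 1/1*1/1) = [7/8, 1/1)
  emit 'b', narrow to [1/4, 7/8)
Step 2: interval [1/4, 7/8), width = 7/8 - 1/4 = 5/8
  'f': [1/4 + 5/8*0/1, 1/4 + 5/8*1/8) = [1/4, 21/64)
  'a': [1/4 + 5/8*1/8, 1/4 + 5/8*1/4) = [21/64, 13/32)
  'b': [1/4 + 5/8*1/4, 1/4 + 5/8*7/8) = [13/32, 51/64)
  'e': [1/4 + 5/8*7/8, 1/4 + 5/8*1/1) = [51/64, 7/8) <- contains code 6613/8192
  emit 'e', narrow to [51/64, 7/8)
Step 3: interval [51/64, 7/8), width = 7/8 - 51/64 = 5/64
  'f': [51/64 + 5/64*0/1, 51/64 + 5/64*1/8) = [51/64, 413/512)
  'a': [51/64 + 5/64*1/8, 51/64 + 5/64*1/4) = [413/512, 209/256) <- contains code 6613/8192
  'b': [51/64 + 5/64*1/4, 51/64 + 5/64*7/8) = [209/256, 443/512)
  'e': [51/64 + 5/64*7/8, 51/64 + 5/64*1/1) = [443/512, 7/8)
  emit 'a', narrow to [413/512, 209/256)

Answer: 413/512 209/256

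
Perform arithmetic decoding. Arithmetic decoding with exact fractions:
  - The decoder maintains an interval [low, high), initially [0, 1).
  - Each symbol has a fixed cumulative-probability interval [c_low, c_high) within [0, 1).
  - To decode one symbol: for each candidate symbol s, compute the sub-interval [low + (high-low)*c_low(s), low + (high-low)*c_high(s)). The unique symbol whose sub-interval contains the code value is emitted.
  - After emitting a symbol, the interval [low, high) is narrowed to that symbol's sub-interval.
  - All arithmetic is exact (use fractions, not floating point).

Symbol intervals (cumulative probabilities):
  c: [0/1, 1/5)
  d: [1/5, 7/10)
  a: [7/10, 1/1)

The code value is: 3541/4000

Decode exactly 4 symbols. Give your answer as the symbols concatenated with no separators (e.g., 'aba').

Answer: adad

Derivation:
Step 1: interval [0/1, 1/1), width = 1/1 - 0/1 = 1/1
  'c': [0/1 + 1/1*0/1, 0/1 + 1/1*1/5) = [0/1, 1/5)
  'd': [0/1 + 1/1*1/5, 0/1 + 1/1*7/10) = [1/5, 7/10)
  'a': [0/1 + 1/1*7/10, 0/1 + 1/1*1/1) = [7/10, 1/1) <- contains code 3541/4000
  emit 'a', narrow to [7/10, 1/1)
Step 2: interval [7/10, 1/1), width = 1/1 - 7/10 = 3/10
  'c': [7/10 + 3/10*0/1, 7/10 + 3/10*1/5) = [7/10, 19/25)
  'd': [7/10 + 3/10*1/5, 7/10 + 3/10*7/10) = [19/25, 91/100) <- contains code 3541/4000
  'a': [7/10 + 3/10*7/10, 7/10 + 3/10*1/1) = [91/100, 1/1)
  emit 'd', narrow to [19/25, 91/100)
Step 3: interval [19/25, 91/100), width = 91/100 - 19/25 = 3/20
  'c': [19/25 + 3/20*0/1, 19/25 + 3/20*1/5) = [19/25, 79/100)
  'd': [19/25 + 3/20*1/5, 19/25 + 3/20*7/10) = [79/100, 173/200)
  'a': [19/25 + 3/20*7/10, 19/25 + 3/20*1/1) = [173/200, 91/100) <- contains code 3541/4000
  emit 'a', narrow to [173/200, 91/100)
Step 4: interval [173/200, 91/100), width = 91/100 - 173/200 = 9/200
  'c': [173/200 + 9/200*0/1, 173/200 + 9/200*1/5) = [173/200, 437/500)
  'd': [173/200 + 9/200*1/5, 173/200 + 9/200*7/10) = [437/500, 1793/2000) <- contains code 3541/4000
  'a': [173/200 + 9/200*7/10, 173/200 + 9/200*1/1) = [1793/2000, 91/100)
  emit 'd', narrow to [437/500, 1793/2000)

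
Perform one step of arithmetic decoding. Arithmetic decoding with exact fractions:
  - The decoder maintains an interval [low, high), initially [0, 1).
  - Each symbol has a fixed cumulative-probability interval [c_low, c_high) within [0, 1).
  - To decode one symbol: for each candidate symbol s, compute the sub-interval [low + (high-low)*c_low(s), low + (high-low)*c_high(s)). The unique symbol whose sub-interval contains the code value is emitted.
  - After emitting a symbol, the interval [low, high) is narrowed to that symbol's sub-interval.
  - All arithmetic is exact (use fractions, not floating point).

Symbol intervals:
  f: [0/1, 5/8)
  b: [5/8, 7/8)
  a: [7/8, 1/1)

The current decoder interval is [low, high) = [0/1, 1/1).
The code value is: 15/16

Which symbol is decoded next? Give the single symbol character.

Answer: a

Derivation:
Interval width = high − low = 1/1 − 0/1 = 1/1
Scaled code = (code − low) / width = (15/16 − 0/1) / 1/1 = 15/16
  f: [0/1, 5/8) 
  b: [5/8, 7/8) 
  a: [7/8, 1/1) ← scaled code falls here ✓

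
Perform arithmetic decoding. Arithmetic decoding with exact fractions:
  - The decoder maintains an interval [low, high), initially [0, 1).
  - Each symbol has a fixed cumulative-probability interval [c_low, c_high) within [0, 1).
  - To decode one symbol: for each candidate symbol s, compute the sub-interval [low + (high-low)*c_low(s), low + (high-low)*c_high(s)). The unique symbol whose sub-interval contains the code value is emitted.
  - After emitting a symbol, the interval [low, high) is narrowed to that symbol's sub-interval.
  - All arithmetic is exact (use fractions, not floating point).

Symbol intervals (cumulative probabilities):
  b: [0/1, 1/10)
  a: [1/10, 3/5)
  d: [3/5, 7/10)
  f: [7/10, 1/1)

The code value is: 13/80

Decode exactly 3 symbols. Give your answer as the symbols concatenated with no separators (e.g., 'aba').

Step 1: interval [0/1, 1/1), width = 1/1 - 0/1 = 1/1
  'b': [0/1 + 1/1*0/1, 0/1 + 1/1*1/10) = [0/1, 1/10)
  'a': [0/1 + 1/1*1/10, 0/1 + 1/1*3/5) = [1/10, 3/5) <- contains code 13/80
  'd': [0/1 + 1/1*3/5, 0/1 + 1/1*7/10) = [3/5, 7/10)
  'f': [0/1 + 1/1*7/10, 0/1 + 1/1*1/1) = [7/10, 1/1)
  emit 'a', narrow to [1/10, 3/5)
Step 2: interval [1/10, 3/5), width = 3/5 - 1/10 = 1/2
  'b': [1/10 + 1/2*0/1, 1/10 + 1/2*1/10) = [1/10, 3/20)
  'a': [1/10 + 1/2*1/10, 1/10 + 1/2*3/5) = [3/20, 2/5) <- contains code 13/80
  'd': [1/10 + 1/2*3/5, 1/10 + 1/2*7/10) = [2/5, 9/20)
  'f': [1/10 + 1/2*7/10, 1/10 + 1/2*1/1) = [9/20, 3/5)
  emit 'a', narrow to [3/20, 2/5)
Step 3: interval [3/20, 2/5), width = 2/5 - 3/20 = 1/4
  'b': [3/20 + 1/4*0/1, 3/20 + 1/4*1/10) = [3/20, 7/40) <- contains code 13/80
  'a': [3/20 + 1/4*1/10, 3/20 + 1/4*3/5) = [7/40, 3/10)
  'd': [3/20 + 1/4*3/5, 3/20 + 1/4*7/10) = [3/10, 13/40)
  'f': [3/20 + 1/4*7/10, 3/20 + 1/4*1/1) = [13/40, 2/5)
  emit 'b', narrow to [3/20, 7/40)

Answer: aab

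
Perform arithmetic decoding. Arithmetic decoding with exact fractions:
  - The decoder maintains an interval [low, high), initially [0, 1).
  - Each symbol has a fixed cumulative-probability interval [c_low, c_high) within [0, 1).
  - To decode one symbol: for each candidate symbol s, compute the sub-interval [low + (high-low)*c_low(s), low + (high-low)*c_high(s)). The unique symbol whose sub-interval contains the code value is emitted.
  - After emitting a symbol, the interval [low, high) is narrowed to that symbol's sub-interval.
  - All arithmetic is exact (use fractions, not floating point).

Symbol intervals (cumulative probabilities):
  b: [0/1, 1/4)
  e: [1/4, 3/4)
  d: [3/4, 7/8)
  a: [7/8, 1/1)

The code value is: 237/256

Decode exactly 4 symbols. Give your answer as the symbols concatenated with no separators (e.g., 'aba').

Step 1: interval [0/1, 1/1), width = 1/1 - 0/1 = 1/1
  'b': [0/1 + 1/1*0/1, 0/1 + 1/1*1/4) = [0/1, 1/4)
  'e': [0/1 + 1/1*1/4, 0/1 + 1/1*3/4) = [1/4, 3/4)
  'd': [0/1 + 1/1*3/4, 0/1 + 1/1*7/8) = [3/4, 7/8)
  'a': [0/1 + 1/1*7/8, 0/1 + 1/1*1/1) = [7/8, 1/1) <- contains code 237/256
  emit 'a', narrow to [7/8, 1/1)
Step 2: interval [7/8, 1/1), width = 1/1 - 7/8 = 1/8
  'b': [7/8 + 1/8*0/1, 7/8 + 1/8*1/4) = [7/8, 29/32)
  'e': [7/8 + 1/8*1/4, 7/8 + 1/8*3/4) = [29/32, 31/32) <- contains code 237/256
  'd': [7/8 + 1/8*3/4, 7/8 + 1/8*7/8) = [31/32, 63/64)
  'a': [7/8 + 1/8*7/8, 7/8 + 1/8*1/1) = [63/64, 1/1)
  emit 'e', narrow to [29/32, 31/32)
Step 3: interval [29/32, 31/32), width = 31/32 - 29/32 = 1/16
  'b': [29/32 + 1/16*0/1, 29/32 + 1/16*1/4) = [29/32, 59/64)
  'e': [29/32 + 1/16*1/4, 29/32 + 1/16*3/4) = [59/64, 61/64) <- contains code 237/256
  'd': [29/32 + 1/16*3/4, 29/32 + 1/16*7/8) = [61/64, 123/128)
  'a': [29/32 + 1/16*7/8, 29/32 + 1/16*1/1) = [123/128, 31/32)
  emit 'e', narrow to [59/64, 61/64)
Step 4: interval [59/64, 61/64), width = 61/64 - 59/64 = 1/32
  'b': [59/64 + 1/32*0/1, 59/64 + 1/32*1/4) = [59/64, 119/128) <- contains code 237/256
  'e': [59/64 + 1/32*1/4, 59/64 + 1/32*3/4) = [119/128, 121/128)
  'd': [59/64 + 1/32*3/4, 59/64 + 1/32*7/8) = [121/128, 243/256)
  'a': [59/64 + 1/32*7/8, 59/64 + 1/32*1/1) = [243/256, 61/64)
  emit 'b', narrow to [59/64, 119/128)

Answer: aeeb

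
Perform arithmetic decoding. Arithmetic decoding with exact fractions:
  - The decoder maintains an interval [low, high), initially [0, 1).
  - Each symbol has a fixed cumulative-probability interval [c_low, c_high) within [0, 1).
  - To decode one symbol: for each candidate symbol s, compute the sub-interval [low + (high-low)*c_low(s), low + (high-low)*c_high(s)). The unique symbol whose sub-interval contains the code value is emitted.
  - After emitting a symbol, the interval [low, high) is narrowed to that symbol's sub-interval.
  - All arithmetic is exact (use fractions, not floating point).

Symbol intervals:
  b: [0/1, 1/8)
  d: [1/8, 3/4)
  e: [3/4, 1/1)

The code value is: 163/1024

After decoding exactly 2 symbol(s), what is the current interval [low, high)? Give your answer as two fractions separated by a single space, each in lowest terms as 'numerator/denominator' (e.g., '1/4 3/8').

Answer: 1/8 13/64

Derivation:
Step 1: interval [0/1, 1/1), width = 1/1 - 0/1 = 1/1
  'b': [0/1 + 1/1*0/1, 0/1 + 1/1*1/8) = [0/1, 1/8)
  'd': [0/1 + 1/1*1/8, 0/1 + 1/1*3/4) = [1/8, 3/4) <- contains code 163/1024
  'e': [0/1 + 1/1*3/4, 0/1 + 1/1*1/1) = [3/4, 1/1)
  emit 'd', narrow to [1/8, 3/4)
Step 2: interval [1/8, 3/4), width = 3/4 - 1/8 = 5/8
  'b': [1/8 + 5/8*0/1, 1/8 + 5/8*1/8) = [1/8, 13/64) <- contains code 163/1024
  'd': [1/8 + 5/8*1/8, 1/8 + 5/8*3/4) = [13/64, 19/32)
  'e': [1/8 + 5/8*3/4, 1/8 + 5/8*1/1) = [19/32, 3/4)
  emit 'b', narrow to [1/8, 13/64)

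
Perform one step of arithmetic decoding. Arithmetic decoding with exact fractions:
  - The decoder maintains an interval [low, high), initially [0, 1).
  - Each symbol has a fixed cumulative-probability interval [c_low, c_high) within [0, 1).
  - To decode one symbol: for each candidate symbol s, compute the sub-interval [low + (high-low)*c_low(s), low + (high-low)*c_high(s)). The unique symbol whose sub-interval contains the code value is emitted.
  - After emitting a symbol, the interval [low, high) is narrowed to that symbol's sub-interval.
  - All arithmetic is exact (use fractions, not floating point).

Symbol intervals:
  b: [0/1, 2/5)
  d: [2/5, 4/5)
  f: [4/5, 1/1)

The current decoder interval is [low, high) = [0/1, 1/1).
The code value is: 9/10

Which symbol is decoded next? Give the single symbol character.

Interval width = high − low = 1/1 − 0/1 = 1/1
Scaled code = (code − low) / width = (9/10 − 0/1) / 1/1 = 9/10
  b: [0/1, 2/5) 
  d: [2/5, 4/5) 
  f: [4/5, 1/1) ← scaled code falls here ✓

Answer: f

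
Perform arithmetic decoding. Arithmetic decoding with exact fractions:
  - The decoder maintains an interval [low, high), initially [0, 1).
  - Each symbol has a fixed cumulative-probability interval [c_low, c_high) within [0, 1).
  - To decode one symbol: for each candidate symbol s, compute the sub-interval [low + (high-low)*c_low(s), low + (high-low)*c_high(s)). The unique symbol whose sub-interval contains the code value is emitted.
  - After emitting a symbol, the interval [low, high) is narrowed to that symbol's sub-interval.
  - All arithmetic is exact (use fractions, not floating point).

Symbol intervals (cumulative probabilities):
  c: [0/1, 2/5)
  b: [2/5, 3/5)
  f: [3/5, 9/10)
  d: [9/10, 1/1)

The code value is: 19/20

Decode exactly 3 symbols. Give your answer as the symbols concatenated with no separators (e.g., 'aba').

Step 1: interval [0/1, 1/1), width = 1/1 - 0/1 = 1/1
  'c': [0/1 + 1/1*0/1, 0/1 + 1/1*2/5) = [0/1, 2/5)
  'b': [0/1 + 1/1*2/5, 0/1 + 1/1*3/5) = [2/5, 3/5)
  'f': [0/1 + 1/1*3/5, 0/1 + 1/1*9/10) = [3/5, 9/10)
  'd': [0/1 + 1/1*9/10, 0/1 + 1/1*1/1) = [9/10, 1/1) <- contains code 19/20
  emit 'd', narrow to [9/10, 1/1)
Step 2: interval [9/10, 1/1), width = 1/1 - 9/10 = 1/10
  'c': [9/10 + 1/10*0/1, 9/10 + 1/10*2/5) = [9/10, 47/50)
  'b': [9/10 + 1/10*2/5, 9/10 + 1/10*3/5) = [47/50, 24/25) <- contains code 19/20
  'f': [9/10 + 1/10*3/5, 9/10 + 1/10*9/10) = [24/25, 99/100)
  'd': [9/10 + 1/10*9/10, 9/10 + 1/10*1/1) = [99/100, 1/1)
  emit 'b', narrow to [47/50, 24/25)
Step 3: interval [47/50, 24/25), width = 24/25 - 47/50 = 1/50
  'c': [47/50 + 1/50*0/1, 47/50 + 1/50*2/5) = [47/50, 237/250)
  'b': [47/50 + 1/50*2/5, 47/50 + 1/50*3/5) = [237/250, 119/125) <- contains code 19/20
  'f': [47/50 + 1/50*3/5, 47/50 + 1/50*9/10) = [119/125, 479/500)
  'd': [47/50 + 1/50*9/10, 47/50 + 1/50*1/1) = [479/500, 24/25)
  emit 'b', narrow to [237/250, 119/125)

Answer: dbb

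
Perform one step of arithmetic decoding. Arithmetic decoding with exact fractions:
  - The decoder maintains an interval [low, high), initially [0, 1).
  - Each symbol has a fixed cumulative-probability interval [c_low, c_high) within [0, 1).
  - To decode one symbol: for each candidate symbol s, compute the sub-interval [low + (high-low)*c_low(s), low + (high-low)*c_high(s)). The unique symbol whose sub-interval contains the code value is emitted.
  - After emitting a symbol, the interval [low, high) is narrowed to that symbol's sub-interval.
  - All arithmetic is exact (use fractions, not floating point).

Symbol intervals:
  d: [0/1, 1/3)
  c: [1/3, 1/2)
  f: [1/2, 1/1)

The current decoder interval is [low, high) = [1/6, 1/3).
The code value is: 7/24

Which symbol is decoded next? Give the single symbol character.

Answer: f

Derivation:
Interval width = high − low = 1/3 − 1/6 = 1/6
Scaled code = (code − low) / width = (7/24 − 1/6) / 1/6 = 3/4
  d: [0/1, 1/3) 
  c: [1/3, 1/2) 
  f: [1/2, 1/1) ← scaled code falls here ✓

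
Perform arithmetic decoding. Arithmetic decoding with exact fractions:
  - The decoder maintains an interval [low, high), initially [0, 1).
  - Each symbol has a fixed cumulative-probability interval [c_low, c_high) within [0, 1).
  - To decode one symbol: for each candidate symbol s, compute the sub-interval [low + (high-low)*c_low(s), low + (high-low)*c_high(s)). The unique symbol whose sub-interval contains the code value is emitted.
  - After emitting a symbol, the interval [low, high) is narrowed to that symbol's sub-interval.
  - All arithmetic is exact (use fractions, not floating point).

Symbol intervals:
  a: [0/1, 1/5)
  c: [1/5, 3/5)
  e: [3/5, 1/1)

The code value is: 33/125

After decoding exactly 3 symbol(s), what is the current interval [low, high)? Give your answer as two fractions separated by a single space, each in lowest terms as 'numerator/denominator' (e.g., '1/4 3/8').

Step 1: interval [0/1, 1/1), width = 1/1 - 0/1 = 1/1
  'a': [0/1 + 1/1*0/1, 0/1 + 1/1*1/5) = [0/1, 1/5)
  'c': [0/1 + 1/1*1/5, 0/1 + 1/1*3/5) = [1/5, 3/5) <- contains code 33/125
  'e': [0/1 + 1/1*3/5, 0/1 + 1/1*1/1) = [3/5, 1/1)
  emit 'c', narrow to [1/5, 3/5)
Step 2: interval [1/5, 3/5), width = 3/5 - 1/5 = 2/5
  'a': [1/5 + 2/5*0/1, 1/5 + 2/5*1/5) = [1/5, 7/25) <- contains code 33/125
  'c': [1/5 + 2/5*1/5, 1/5 + 2/5*3/5) = [7/25, 11/25)
  'e': [1/5 + 2/5*3/5, 1/5 + 2/5*1/1) = [11/25, 3/5)
  emit 'a', narrow to [1/5, 7/25)
Step 3: interval [1/5, 7/25), width = 7/25 - 1/5 = 2/25
  'a': [1/5 + 2/25*0/1, 1/5 + 2/25*1/5) = [1/5, 27/125)
  'c': [1/5 + 2/25*1/5, 1/5 + 2/25*3/5) = [27/125, 31/125)
  'e': [1/5 + 2/25*3/5, 1/5 + 2/25*1/1) = [31/125, 7/25) <- contains code 33/125
  emit 'e', narrow to [31/125, 7/25)

Answer: 31/125 7/25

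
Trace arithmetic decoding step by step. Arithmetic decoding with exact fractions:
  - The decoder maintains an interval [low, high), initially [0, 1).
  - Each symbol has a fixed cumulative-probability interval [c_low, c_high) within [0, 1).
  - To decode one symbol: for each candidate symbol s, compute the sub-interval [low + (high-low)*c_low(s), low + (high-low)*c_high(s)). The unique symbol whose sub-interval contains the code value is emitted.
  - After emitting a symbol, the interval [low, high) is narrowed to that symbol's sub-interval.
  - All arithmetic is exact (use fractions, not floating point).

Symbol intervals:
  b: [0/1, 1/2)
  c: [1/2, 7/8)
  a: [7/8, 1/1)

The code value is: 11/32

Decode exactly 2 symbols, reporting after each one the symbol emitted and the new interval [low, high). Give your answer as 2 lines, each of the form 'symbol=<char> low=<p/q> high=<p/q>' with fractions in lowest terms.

Step 1: interval [0/1, 1/1), width = 1/1 - 0/1 = 1/1
  'b': [0/1 + 1/1*0/1, 0/1 + 1/1*1/2) = [0/1, 1/2) <- contains code 11/32
  'c': [0/1 + 1/1*1/2, 0/1 + 1/1*7/8) = [1/2, 7/8)
  'a': [0/1 + 1/1*7/8, 0/1 + 1/1*1/1) = [7/8, 1/1)
  emit 'b', narrow to [0/1, 1/2)
Step 2: interval [0/1, 1/2), width = 1/2 - 0/1 = 1/2
  'b': [0/1 + 1/2*0/1, 0/1 + 1/2*1/2) = [0/1, 1/4)
  'c': [0/1 + 1/2*1/2, 0/1 + 1/2*7/8) = [1/4, 7/16) <- contains code 11/32
  'a': [0/1 + 1/2*7/8, 0/1 + 1/2*1/1) = [7/16, 1/2)
  emit 'c', narrow to [1/4, 7/16)

Answer: symbol=b low=0/1 high=1/2
symbol=c low=1/4 high=7/16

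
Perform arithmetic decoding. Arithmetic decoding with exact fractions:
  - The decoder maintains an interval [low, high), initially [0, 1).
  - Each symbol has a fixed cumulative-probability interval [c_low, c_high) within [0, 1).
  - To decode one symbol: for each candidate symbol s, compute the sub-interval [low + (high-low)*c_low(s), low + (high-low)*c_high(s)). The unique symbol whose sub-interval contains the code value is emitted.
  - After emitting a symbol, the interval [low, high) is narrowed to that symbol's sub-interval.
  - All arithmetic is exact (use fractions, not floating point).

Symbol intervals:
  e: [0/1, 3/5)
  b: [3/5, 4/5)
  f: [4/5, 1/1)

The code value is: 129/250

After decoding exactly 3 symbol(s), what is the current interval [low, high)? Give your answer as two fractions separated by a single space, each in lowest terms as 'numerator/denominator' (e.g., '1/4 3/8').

Step 1: interval [0/1, 1/1), width = 1/1 - 0/1 = 1/1
  'e': [0/1 + 1/1*0/1, 0/1 + 1/1*3/5) = [0/1, 3/5) <- contains code 129/250
  'b': [0/1 + 1/1*3/5, 0/1 + 1/1*4/5) = [3/5, 4/5)
  'f': [0/1 + 1/1*4/5, 0/1 + 1/1*1/1) = [4/5, 1/1)
  emit 'e', narrow to [0/1, 3/5)
Step 2: interval [0/1, 3/5), width = 3/5 - 0/1 = 3/5
  'e': [0/1 + 3/5*0/1, 0/1 + 3/5*3/5) = [0/1, 9/25)
  'b': [0/1 + 3/5*3/5, 0/1 + 3/5*4/5) = [9/25, 12/25)
  'f': [0/1 + 3/5*4/5, 0/1 + 3/5*1/1) = [12/25, 3/5) <- contains code 129/250
  emit 'f', narrow to [12/25, 3/5)
Step 3: interval [12/25, 3/5), width = 3/5 - 12/25 = 3/25
  'e': [12/25 + 3/25*0/1, 12/25 + 3/25*3/5) = [12/25, 69/125) <- contains code 129/250
  'b': [12/25 + 3/25*3/5, 12/25 + 3/25*4/5) = [69/125, 72/125)
  'f': [12/25 + 3/25*4/5, 12/25 + 3/25*1/1) = [72/125, 3/5)
  emit 'e', narrow to [12/25, 69/125)

Answer: 12/25 69/125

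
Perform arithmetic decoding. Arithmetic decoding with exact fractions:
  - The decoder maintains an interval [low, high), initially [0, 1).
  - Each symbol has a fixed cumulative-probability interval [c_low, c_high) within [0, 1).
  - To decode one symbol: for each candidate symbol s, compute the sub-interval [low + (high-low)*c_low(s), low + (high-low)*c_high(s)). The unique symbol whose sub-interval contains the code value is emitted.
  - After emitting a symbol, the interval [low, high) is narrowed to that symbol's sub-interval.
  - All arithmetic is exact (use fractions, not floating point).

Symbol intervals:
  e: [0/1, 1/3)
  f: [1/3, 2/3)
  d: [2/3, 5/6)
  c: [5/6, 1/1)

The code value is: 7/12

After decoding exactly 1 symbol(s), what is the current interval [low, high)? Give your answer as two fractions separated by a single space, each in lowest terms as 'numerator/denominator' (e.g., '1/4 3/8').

Step 1: interval [0/1, 1/1), width = 1/1 - 0/1 = 1/1
  'e': [0/1 + 1/1*0/1, 0/1 + 1/1*1/3) = [0/1, 1/3)
  'f': [0/1 + 1/1*1/3, 0/1 + 1/1*2/3) = [1/3, 2/3) <- contains code 7/12
  'd': [0/1 + 1/1*2/3, 0/1 + 1/1*5/6) = [2/3, 5/6)
  'c': [0/1 + 1/1*5/6, 0/1 + 1/1*1/1) = [5/6, 1/1)
  emit 'f', narrow to [1/3, 2/3)

Answer: 1/3 2/3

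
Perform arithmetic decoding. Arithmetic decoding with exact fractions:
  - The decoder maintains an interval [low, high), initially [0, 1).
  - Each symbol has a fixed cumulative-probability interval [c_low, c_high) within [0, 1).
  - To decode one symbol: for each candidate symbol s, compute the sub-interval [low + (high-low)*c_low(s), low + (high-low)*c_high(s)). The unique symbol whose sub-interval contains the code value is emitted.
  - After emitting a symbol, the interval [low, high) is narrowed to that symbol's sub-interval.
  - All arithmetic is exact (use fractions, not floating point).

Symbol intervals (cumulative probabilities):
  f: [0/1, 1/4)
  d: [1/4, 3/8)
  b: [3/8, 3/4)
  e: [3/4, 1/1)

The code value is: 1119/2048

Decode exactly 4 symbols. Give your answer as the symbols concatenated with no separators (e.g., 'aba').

Answer: bbfe

Derivation:
Step 1: interval [0/1, 1/1), width = 1/1 - 0/1 = 1/1
  'f': [0/1 + 1/1*0/1, 0/1 + 1/1*1/4) = [0/1, 1/4)
  'd': [0/1 + 1/1*1/4, 0/1 + 1/1*3/8) = [1/4, 3/8)
  'b': [0/1 + 1/1*3/8, 0/1 + 1/1*3/4) = [3/8, 3/4) <- contains code 1119/2048
  'e': [0/1 + 1/1*3/4, 0/1 + 1/1*1/1) = [3/4, 1/1)
  emit 'b', narrow to [3/8, 3/4)
Step 2: interval [3/8, 3/4), width = 3/4 - 3/8 = 3/8
  'f': [3/8 + 3/8*0/1, 3/8 + 3/8*1/4) = [3/8, 15/32)
  'd': [3/8 + 3/8*1/4, 3/8 + 3/8*3/8) = [15/32, 33/64)
  'b': [3/8 + 3/8*3/8, 3/8 + 3/8*3/4) = [33/64, 21/32) <- contains code 1119/2048
  'e': [3/8 + 3/8*3/4, 3/8 + 3/8*1/1) = [21/32, 3/4)
  emit 'b', narrow to [33/64, 21/32)
Step 3: interval [33/64, 21/32), width = 21/32 - 33/64 = 9/64
  'f': [33/64 + 9/64*0/1, 33/64 + 9/64*1/4) = [33/64, 141/256) <- contains code 1119/2048
  'd': [33/64 + 9/64*1/4, 33/64 + 9/64*3/8) = [141/256, 291/512)
  'b': [33/64 + 9/64*3/8, 33/64 + 9/64*3/4) = [291/512, 159/256)
  'e': [33/64 + 9/64*3/4, 33/64 + 9/64*1/1) = [159/256, 21/32)
  emit 'f', narrow to [33/64, 141/256)
Step 4: interval [33/64, 141/256), width = 141/256 - 33/64 = 9/256
  'f': [33/64 + 9/256*0/1, 33/64 + 9/256*1/4) = [33/64, 537/1024)
  'd': [33/64 + 9/256*1/4, 33/64 + 9/256*3/8) = [537/1024, 1083/2048)
  'b': [33/64 + 9/256*3/8, 33/64 + 9/256*3/4) = [1083/2048, 555/1024)
  'e': [33/64 + 9/256*3/4, 33/64 + 9/256*1/1) = [555/1024, 141/256) <- contains code 1119/2048
  emit 'e', narrow to [555/1024, 141/256)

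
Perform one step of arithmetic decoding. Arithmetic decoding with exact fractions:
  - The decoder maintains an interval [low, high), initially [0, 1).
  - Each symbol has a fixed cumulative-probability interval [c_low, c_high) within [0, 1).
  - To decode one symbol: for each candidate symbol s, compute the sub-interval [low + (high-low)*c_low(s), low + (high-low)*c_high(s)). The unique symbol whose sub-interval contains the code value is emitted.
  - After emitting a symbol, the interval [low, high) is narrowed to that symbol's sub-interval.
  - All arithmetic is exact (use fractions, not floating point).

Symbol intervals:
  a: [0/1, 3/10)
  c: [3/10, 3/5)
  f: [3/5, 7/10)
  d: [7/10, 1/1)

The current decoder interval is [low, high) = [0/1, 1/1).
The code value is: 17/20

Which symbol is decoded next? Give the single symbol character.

Answer: d

Derivation:
Interval width = high − low = 1/1 − 0/1 = 1/1
Scaled code = (code − low) / width = (17/20 − 0/1) / 1/1 = 17/20
  a: [0/1, 3/10) 
  c: [3/10, 3/5) 
  f: [3/5, 7/10) 
  d: [7/10, 1/1) ← scaled code falls here ✓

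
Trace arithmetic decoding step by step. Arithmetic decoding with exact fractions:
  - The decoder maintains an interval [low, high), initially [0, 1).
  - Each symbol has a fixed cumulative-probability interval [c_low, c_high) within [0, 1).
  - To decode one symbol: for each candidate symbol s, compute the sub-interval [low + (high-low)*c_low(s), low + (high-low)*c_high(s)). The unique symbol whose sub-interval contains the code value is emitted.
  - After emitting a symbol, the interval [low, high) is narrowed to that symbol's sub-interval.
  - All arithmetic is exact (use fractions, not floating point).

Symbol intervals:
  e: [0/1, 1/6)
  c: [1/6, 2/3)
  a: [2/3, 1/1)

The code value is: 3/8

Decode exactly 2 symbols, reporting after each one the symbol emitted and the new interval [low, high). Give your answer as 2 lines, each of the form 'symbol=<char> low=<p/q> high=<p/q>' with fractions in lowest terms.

Step 1: interval [0/1, 1/1), width = 1/1 - 0/1 = 1/1
  'e': [0/1 + 1/1*0/1, 0/1 + 1/1*1/6) = [0/1, 1/6)
  'c': [0/1 + 1/1*1/6, 0/1 + 1/1*2/3) = [1/6, 2/3) <- contains code 3/8
  'a': [0/1 + 1/1*2/3, 0/1 + 1/1*1/1) = [2/3, 1/1)
  emit 'c', narrow to [1/6, 2/3)
Step 2: interval [1/6, 2/3), width = 2/3 - 1/6 = 1/2
  'e': [1/6 + 1/2*0/1, 1/6 + 1/2*1/6) = [1/6, 1/4)
  'c': [1/6 + 1/2*1/6, 1/6 + 1/2*2/3) = [1/4, 1/2) <- contains code 3/8
  'a': [1/6 + 1/2*2/3, 1/6 + 1/2*1/1) = [1/2, 2/3)
  emit 'c', narrow to [1/4, 1/2)

Answer: symbol=c low=1/6 high=2/3
symbol=c low=1/4 high=1/2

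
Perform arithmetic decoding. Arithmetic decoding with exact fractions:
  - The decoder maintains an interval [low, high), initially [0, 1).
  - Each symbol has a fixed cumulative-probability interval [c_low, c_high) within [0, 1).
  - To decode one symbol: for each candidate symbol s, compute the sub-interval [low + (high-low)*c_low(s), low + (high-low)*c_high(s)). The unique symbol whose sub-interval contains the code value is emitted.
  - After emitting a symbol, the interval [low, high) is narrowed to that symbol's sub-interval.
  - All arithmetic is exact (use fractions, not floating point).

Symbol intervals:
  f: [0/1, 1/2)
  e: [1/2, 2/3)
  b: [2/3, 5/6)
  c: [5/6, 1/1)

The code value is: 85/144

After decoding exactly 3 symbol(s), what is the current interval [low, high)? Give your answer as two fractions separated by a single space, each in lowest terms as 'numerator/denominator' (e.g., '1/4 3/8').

Step 1: interval [0/1, 1/1), width = 1/1 - 0/1 = 1/1
  'f': [0/1 + 1/1*0/1, 0/1 + 1/1*1/2) = [0/1, 1/2)
  'e': [0/1 + 1/1*1/2, 0/1 + 1/1*2/3) = [1/2, 2/3) <- contains code 85/144
  'b': [0/1 + 1/1*2/3, 0/1 + 1/1*5/6) = [2/3, 5/6)
  'c': [0/1 + 1/1*5/6, 0/1 + 1/1*1/1) = [5/6, 1/1)
  emit 'e', narrow to [1/2, 2/3)
Step 2: interval [1/2, 2/3), width = 2/3 - 1/2 = 1/6
  'f': [1/2 + 1/6*0/1, 1/2 + 1/6*1/2) = [1/2, 7/12)
  'e': [1/2 + 1/6*1/2, 1/2 + 1/6*2/3) = [7/12, 11/18) <- contains code 85/144
  'b': [1/2 + 1/6*2/3, 1/2 + 1/6*5/6) = [11/18, 23/36)
  'c': [1/2 + 1/6*5/6, 1/2 + 1/6*1/1) = [23/36, 2/3)
  emit 'e', narrow to [7/12, 11/18)
Step 3: interval [7/12, 11/18), width = 11/18 - 7/12 = 1/36
  'f': [7/12 + 1/36*0/1, 7/12 + 1/36*1/2) = [7/12, 43/72) <- contains code 85/144
  'e': [7/12 + 1/36*1/2, 7/12 + 1/36*2/3) = [43/72, 65/108)
  'b': [7/12 + 1/36*2/3, 7/12 + 1/36*5/6) = [65/108, 131/216)
  'c': [7/12 + 1/36*5/6, 7/12 + 1/36*1/1) = [131/216, 11/18)
  emit 'f', narrow to [7/12, 43/72)

Answer: 7/12 43/72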